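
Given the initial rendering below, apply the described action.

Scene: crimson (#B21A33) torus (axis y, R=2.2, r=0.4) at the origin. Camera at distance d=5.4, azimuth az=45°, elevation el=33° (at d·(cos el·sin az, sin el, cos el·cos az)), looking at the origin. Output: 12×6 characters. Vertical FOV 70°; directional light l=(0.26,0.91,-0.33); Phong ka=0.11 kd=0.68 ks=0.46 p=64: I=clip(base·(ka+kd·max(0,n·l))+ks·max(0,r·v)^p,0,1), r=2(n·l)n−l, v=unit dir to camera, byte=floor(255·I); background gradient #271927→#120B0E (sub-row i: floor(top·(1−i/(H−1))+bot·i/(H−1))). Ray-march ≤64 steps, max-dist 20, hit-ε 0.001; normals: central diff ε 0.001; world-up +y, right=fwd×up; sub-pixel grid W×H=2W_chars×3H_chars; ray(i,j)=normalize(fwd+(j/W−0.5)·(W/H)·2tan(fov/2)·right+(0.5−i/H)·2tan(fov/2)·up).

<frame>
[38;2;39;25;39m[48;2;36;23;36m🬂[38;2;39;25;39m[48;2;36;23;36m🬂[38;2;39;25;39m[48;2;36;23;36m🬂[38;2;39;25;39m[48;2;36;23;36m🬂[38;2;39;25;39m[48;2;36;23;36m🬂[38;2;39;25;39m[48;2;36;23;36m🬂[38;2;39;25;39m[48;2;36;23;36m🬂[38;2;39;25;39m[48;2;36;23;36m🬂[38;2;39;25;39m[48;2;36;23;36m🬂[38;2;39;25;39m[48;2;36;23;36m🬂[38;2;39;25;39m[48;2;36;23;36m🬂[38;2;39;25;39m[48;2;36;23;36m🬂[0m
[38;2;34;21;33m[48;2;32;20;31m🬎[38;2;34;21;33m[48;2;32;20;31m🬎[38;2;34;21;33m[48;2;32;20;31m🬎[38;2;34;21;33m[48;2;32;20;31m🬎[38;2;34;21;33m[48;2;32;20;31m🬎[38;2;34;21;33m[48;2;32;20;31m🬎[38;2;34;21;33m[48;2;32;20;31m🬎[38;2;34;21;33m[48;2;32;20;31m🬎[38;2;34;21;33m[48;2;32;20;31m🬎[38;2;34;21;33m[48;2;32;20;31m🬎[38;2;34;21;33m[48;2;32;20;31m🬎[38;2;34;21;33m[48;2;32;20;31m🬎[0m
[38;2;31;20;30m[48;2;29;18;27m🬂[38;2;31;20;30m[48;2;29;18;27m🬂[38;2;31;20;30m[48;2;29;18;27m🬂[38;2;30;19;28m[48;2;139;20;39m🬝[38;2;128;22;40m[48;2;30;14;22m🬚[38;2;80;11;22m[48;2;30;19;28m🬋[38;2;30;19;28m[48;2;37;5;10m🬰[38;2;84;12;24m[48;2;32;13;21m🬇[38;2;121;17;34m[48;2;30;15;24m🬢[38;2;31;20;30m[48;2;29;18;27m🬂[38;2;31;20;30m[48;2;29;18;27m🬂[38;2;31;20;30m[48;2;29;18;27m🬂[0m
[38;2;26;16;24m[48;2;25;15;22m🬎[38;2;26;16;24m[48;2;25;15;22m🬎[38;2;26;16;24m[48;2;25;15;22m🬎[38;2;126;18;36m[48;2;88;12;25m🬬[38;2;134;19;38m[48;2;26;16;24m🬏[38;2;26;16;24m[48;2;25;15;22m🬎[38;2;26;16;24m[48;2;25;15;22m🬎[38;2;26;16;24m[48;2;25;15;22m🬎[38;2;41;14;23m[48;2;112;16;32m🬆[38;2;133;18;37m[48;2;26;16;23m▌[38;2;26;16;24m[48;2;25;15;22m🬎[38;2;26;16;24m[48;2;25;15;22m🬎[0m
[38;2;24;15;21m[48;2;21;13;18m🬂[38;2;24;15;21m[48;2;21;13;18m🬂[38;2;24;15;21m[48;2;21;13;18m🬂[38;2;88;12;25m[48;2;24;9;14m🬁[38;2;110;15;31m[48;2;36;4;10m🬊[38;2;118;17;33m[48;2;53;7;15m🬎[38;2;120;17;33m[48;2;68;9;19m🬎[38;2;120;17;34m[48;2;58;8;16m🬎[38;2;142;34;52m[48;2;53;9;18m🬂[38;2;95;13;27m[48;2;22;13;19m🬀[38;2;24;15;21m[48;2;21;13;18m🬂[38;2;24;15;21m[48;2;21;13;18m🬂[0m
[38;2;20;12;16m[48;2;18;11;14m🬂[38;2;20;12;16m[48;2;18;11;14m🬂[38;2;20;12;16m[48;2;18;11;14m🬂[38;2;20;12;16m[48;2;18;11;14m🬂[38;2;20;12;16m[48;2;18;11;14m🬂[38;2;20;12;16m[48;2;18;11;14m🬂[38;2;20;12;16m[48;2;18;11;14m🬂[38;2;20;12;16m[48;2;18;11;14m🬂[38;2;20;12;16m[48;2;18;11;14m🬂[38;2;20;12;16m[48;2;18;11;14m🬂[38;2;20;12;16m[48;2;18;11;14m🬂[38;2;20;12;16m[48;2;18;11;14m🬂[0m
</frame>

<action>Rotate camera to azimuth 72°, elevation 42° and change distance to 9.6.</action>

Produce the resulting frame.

<frame>
[38;2;39;25;39m[48;2;36;23;36m🬂[38;2;39;25;39m[48;2;36;23;36m🬂[38;2;39;25;39m[48;2;36;23;36m🬂[38;2;39;25;39m[48;2;36;23;36m🬂[38;2;39;25;39m[48;2;36;23;36m🬂[38;2;39;25;39m[48;2;36;23;36m🬂[38;2;39;25;39m[48;2;36;23;36m🬂[38;2;39;25;39m[48;2;36;23;36m🬂[38;2;39;25;39m[48;2;36;23;36m🬂[38;2;39;25;39m[48;2;36;23;36m🬂[38;2;39;25;39m[48;2;36;23;36m🬂[38;2;39;25;39m[48;2;36;23;36m🬂[0m
[38;2;34;21;33m[48;2;32;20;31m🬎[38;2;34;21;33m[48;2;32;20;31m🬎[38;2;34;21;33m[48;2;32;20;31m🬎[38;2;34;21;33m[48;2;32;20;31m🬎[38;2;34;21;33m[48;2;32;20;31m🬎[38;2;34;21;33m[48;2;32;20;31m🬎[38;2;34;21;33m[48;2;32;20;31m🬎[38;2;34;21;33m[48;2;32;20;31m🬎[38;2;34;21;33m[48;2;32;20;31m🬎[38;2;34;21;33m[48;2;32;20;31m🬎[38;2;34;21;33m[48;2;32;20;31m🬎[38;2;34;21;33m[48;2;32;20;31m🬎[0m
[38;2;31;20;30m[48;2;29;18;27m🬂[38;2;31;20;30m[48;2;29;18;27m🬂[38;2;31;20;30m[48;2;29;18;27m🬂[38;2;31;20;30m[48;2;29;18;27m🬂[38;2;31;20;30m[48;2;29;18;27m🬂[38;2;120;17;34m[48;2;30;19;28m🬖[38;2;129;18;36m[48;2;30;19;28m🬋[38;2;30;19;28m[48;2;47;6;13m🬬[38;2;31;20;30m[48;2;29;18;27m🬂[38;2;31;20;30m[48;2;29;18;27m🬂[38;2;31;20;30m[48;2;29;18;27m🬂[38;2;31;20;30m[48;2;29;18;27m🬂[0m
[38;2;26;16;24m[48;2;25;15;22m🬎[38;2;26;16;24m[48;2;25;15;22m🬎[38;2;26;16;24m[48;2;25;15;22m🬎[38;2;26;16;24m[48;2;25;15;22m🬎[38;2;119;17;34m[48;2;25;15;23m🬉[38;2;26;16;24m[48;2;111;16;31m🬎[38;2;26;16;24m[48;2;132;19;37m🬎[38;2;129;18;37m[48;2;26;16;23m🬘[38;2;26;16;24m[48;2;25;15;22m🬎[38;2;26;16;24m[48;2;25;15;22m🬎[38;2;26;16;24m[48;2;25;15;22m🬎[38;2;26;16;24m[48;2;25;15;22m🬎[0m
[38;2;24;15;21m[48;2;21;13;18m🬂[38;2;24;15;21m[48;2;21;13;18m🬂[38;2;24;15;21m[48;2;21;13;18m🬂[38;2;24;15;21m[48;2;21;13;18m🬂[38;2;24;15;21m[48;2;21;13;18m🬂[38;2;24;15;21m[48;2;21;13;18m🬂[38;2;19;2;5m[48;2;22;13;19m🬀[38;2;24;15;21m[48;2;21;13;18m🬂[38;2;24;15;21m[48;2;21;13;18m🬂[38;2;24;15;21m[48;2;21;13;18m🬂[38;2;24;15;21m[48;2;21;13;18m🬂[38;2;24;15;21m[48;2;21;13;18m🬂[0m
[38;2;20;12;16m[48;2;18;11;14m🬂[38;2;20;12;16m[48;2;18;11;14m🬂[38;2;20;12;16m[48;2;18;11;14m🬂[38;2;20;12;16m[48;2;18;11;14m🬂[38;2;20;12;16m[48;2;18;11;14m🬂[38;2;20;12;16m[48;2;18;11;14m🬂[38;2;20;12;16m[48;2;18;11;14m🬂[38;2;20;12;16m[48;2;18;11;14m🬂[38;2;20;12;16m[48;2;18;11;14m🬂[38;2;20;12;16m[48;2;18;11;14m🬂[38;2;20;12;16m[48;2;18;11;14m🬂[38;2;20;12;16m[48;2;18;11;14m🬂[0m
</frame>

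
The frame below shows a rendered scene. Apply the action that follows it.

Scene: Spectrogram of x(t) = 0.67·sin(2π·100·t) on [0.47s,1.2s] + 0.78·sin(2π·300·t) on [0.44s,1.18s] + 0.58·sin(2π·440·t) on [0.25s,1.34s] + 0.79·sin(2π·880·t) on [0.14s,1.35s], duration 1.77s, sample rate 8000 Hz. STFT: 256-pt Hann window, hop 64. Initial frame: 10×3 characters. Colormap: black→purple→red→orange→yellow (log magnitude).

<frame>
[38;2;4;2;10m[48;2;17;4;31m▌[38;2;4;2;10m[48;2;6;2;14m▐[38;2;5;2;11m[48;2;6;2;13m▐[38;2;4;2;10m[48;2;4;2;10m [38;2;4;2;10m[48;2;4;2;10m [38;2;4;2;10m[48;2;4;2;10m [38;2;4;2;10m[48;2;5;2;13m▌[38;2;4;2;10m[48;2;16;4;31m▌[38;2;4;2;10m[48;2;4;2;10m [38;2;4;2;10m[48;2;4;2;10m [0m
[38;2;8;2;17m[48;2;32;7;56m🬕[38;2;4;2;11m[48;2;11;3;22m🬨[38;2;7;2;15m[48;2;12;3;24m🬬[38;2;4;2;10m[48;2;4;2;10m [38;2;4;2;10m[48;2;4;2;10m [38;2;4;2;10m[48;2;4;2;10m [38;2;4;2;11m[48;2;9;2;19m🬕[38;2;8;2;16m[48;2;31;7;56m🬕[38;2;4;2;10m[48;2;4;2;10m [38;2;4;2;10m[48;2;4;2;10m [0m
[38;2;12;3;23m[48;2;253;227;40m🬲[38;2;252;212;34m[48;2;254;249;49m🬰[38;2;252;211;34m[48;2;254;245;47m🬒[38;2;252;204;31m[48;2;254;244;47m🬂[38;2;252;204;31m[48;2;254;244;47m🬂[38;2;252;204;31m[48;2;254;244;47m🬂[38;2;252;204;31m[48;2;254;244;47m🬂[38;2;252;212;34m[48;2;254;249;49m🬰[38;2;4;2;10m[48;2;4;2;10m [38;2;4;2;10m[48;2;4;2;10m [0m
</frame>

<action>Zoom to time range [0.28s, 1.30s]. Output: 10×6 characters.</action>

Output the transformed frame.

<frame>
[38;2;4;2;10m[48;2;4;2;10m [38;2;5;2;11m[48;2;6;2;13m▌[38;2;4;2;10m[48;2;4;2;10m [38;2;4;2;10m[48;2;4;2;10m [38;2;4;2;10m[48;2;4;2;10m [38;2;4;2;10m[48;2;4;2;10m [38;2;4;2;10m[48;2;4;2;10m [38;2;4;2;10m[48;2;4;2;10m [38;2;4;2;10m[48;2;4;2;10m [38;2;4;2;10m[48;2;5;2;13m▐[0m
[38;2;4;2;10m[48;2;4;2;10m [38;2;5;2;12m[48;2;6;2;14m▌[38;2;4;2;10m[48;2;4;2;10m [38;2;4;2;10m[48;2;4;2;10m [38;2;4;2;10m[48;2;4;2;10m [38;2;4;2;10m[48;2;4;2;10m [38;2;4;2;10m[48;2;4;2;10m [38;2;4;2;10m[48;2;4;2;10m [38;2;4;2;10m[48;2;4;2;10m [38;2;4;2;10m[48;2;6;2;13m▐[0m
[38;2;4;2;10m[48;2;4;2;10m [38;2;5;2;12m[48;2;7;2;16m▌[38;2;4;2;10m[48;2;4;2;10m [38;2;4;2;10m[48;2;4;2;10m [38;2;4;2;10m[48;2;4;2;10m [38;2;4;2;10m[48;2;4;2;10m [38;2;4;2;10m[48;2;4;2;10m [38;2;4;2;10m[48;2;4;2;10m [38;2;4;2;10m[48;2;4;2;11m🬝[38;2;4;2;10m[48;2;6;2;15m▐[0m
[38;2;4;2;10m[48;2;4;2;10m [38;2;7;2;16m[48;2;11;3;22m🬕[38;2;4;2;10m[48;2;4;2;10m [38;2;4;2;10m[48;2;4;2;10m [38;2;4;2;10m[48;2;4;2;10m [38;2;4;2;10m[48;2;4;2;10m [38;2;4;2;10m[48;2;4;2;10m [38;2;4;2;10m[48;2;4;2;10m [38;2;4;2;10m[48;2;5;2;12m🬝[38;2;4;2;10m[48;2;9;2;19m▐[0m
[38;2;4;2;11m[48;2;253;226;40m🬂[38;2;12;3;24m[48;2;253;226;40m🬂[38;2;4;2;11m[48;2;253;226;40m🬂[38;2;4;2;11m[48;2;253;226;40m🬂[38;2;4;2;11m[48;2;253;226;40m🬂[38;2;4;2;11m[48;2;253;226;40m🬂[38;2;4;2;11m[48;2;253;226;40m🬂[38;2;4;2;11m[48;2;253;226;40m🬂[38;2;5;2;12m[48;2;253;226;40m🬂[38;2;9;3;19m[48;2;253;227;40m🬂[0m
[38;2;251;192;26m[48;2;4;2;10m🬎[38;2;252;206;31m[48;2;133;33;84m🬬[38;2;250;165;15m[48;2;254;235;43m🬂[38;2;250;166;15m[48;2;254;235;43m🬂[38;2;250;165;15m[48;2;254;235;43m🬂[38;2;250;166;15m[48;2;254;235;43m🬂[38;2;250;165;15m[48;2;254;235;43m🬂[38;2;250;166;15m[48;2;254;235;43m🬂[38;2;250;165;15m[48;2;254;235;43m🬂[38;2;252;203;30m[48;2;4;2;10m🬝[0m
</frame>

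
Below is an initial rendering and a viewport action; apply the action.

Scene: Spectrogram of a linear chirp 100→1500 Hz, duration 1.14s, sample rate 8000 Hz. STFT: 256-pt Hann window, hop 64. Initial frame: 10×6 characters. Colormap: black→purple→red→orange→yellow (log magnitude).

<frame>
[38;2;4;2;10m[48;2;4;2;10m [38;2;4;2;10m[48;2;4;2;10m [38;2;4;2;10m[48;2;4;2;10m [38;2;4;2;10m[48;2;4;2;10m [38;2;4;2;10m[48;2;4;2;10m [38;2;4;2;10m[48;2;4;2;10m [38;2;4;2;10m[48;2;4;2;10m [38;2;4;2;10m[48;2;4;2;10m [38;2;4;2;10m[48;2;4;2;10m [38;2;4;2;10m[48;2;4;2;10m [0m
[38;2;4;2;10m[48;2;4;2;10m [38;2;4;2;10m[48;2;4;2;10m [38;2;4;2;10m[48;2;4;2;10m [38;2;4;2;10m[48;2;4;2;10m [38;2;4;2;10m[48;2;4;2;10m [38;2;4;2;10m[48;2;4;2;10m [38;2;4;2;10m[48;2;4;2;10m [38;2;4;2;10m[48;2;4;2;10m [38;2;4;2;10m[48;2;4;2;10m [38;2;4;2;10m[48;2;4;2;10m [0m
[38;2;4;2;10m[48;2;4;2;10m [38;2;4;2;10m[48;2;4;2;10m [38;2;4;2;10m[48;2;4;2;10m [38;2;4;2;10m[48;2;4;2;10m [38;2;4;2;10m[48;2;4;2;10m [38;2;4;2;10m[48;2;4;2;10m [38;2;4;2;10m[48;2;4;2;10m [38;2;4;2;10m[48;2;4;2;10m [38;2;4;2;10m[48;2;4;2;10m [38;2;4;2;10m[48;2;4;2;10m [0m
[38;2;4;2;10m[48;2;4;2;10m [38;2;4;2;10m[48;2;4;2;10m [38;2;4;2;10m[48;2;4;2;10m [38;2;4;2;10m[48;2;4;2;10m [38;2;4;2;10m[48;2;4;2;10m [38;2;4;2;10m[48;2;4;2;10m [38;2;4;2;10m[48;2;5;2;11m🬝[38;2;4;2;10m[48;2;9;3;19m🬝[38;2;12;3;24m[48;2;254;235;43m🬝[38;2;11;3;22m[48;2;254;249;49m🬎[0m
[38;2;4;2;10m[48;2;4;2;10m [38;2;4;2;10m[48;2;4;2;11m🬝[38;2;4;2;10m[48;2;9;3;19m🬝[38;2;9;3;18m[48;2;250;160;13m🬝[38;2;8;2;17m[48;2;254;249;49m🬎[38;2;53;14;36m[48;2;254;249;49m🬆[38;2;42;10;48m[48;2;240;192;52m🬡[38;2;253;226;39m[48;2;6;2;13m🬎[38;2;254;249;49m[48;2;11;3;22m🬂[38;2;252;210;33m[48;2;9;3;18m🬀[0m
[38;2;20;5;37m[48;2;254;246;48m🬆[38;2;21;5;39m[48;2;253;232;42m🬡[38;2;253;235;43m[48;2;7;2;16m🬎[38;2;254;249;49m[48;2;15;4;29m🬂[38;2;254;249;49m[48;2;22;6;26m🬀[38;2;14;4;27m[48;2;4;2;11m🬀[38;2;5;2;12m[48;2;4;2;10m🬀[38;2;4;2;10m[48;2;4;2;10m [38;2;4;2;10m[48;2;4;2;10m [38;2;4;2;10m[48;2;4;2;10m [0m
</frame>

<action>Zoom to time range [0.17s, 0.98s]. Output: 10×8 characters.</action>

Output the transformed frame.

<frame>
[38;2;4;2;10m[48;2;4;2;10m [38;2;4;2;10m[48;2;4;2;10m [38;2;4;2;10m[48;2;4;2;10m [38;2;4;2;10m[48;2;4;2;10m [38;2;4;2;10m[48;2;4;2;10m [38;2;4;2;10m[48;2;4;2;10m [38;2;4;2;10m[48;2;4;2;10m [38;2;4;2;10m[48;2;4;2;10m [38;2;4;2;10m[48;2;4;2;10m [38;2;4;2;10m[48;2;4;2;10m [0m
[38;2;4;2;10m[48;2;4;2;10m [38;2;4;2;10m[48;2;4;2;10m [38;2;4;2;10m[48;2;4;2;10m [38;2;4;2;10m[48;2;4;2;10m [38;2;4;2;10m[48;2;4;2;10m [38;2;4;2;10m[48;2;4;2;10m [38;2;4;2;10m[48;2;4;2;10m [38;2;4;2;10m[48;2;4;2;10m [38;2;4;2;10m[48;2;4;2;10m [38;2;4;2;10m[48;2;4;2;10m [0m
[38;2;4;2;10m[48;2;4;2;10m [38;2;4;2;10m[48;2;4;2;10m [38;2;4;2;10m[48;2;4;2;10m [38;2;4;2;10m[48;2;4;2;10m [38;2;4;2;10m[48;2;4;2;10m [38;2;4;2;10m[48;2;4;2;10m [38;2;4;2;10m[48;2;4;2;10m [38;2;4;2;10m[48;2;4;2;10m [38;2;4;2;10m[48;2;4;2;10m [38;2;4;2;10m[48;2;4;2;10m [0m
[38;2;4;2;10m[48;2;4;2;10m [38;2;4;2;10m[48;2;4;2;10m [38;2;4;2;10m[48;2;4;2;10m [38;2;4;2;10m[48;2;4;2;10m [38;2;4;2;10m[48;2;4;2;10m [38;2;4;2;10m[48;2;4;2;10m [38;2;4;2;10m[48;2;4;2;10m [38;2;4;2;10m[48;2;4;2;10m [38;2;4;2;10m[48;2;4;2;10m [38;2;4;2;10m[48;2;4;2;10m [0m
[38;2;4;2;10m[48;2;4;2;10m [38;2;4;2;10m[48;2;4;2;10m [38;2;4;2;10m[48;2;4;2;10m [38;2;4;2;10m[48;2;4;2;10m [38;2;4;2;10m[48;2;4;2;10m [38;2;4;2;10m[48;2;4;2;10m [38;2;4;2;10m[48;2;4;2;10m [38;2;4;2;10m[48;2;4;2;10m [38;2;4;2;10m[48;2;4;2;11m🬝[38;2;4;2;10m[48;2;6;2;13m🬝[0m
[38;2;4;2;10m[48;2;4;2;10m [38;2;4;2;10m[48;2;4;2;10m [38;2;4;2;10m[48;2;4;2;10m [38;2;4;2;10m[48;2;4;2;11m🬎[38;2;4;2;10m[48;2;6;2;14m🬝[38;2;5;2;12m[48;2;25;6;45m🬝[38;2;29;8;26m[48;2;253;217;36m🬝[38;2;10;3;21m[48;2;254;249;49m🬎[38;2;47;12;39m[48;2;254;245;47m🬆[38;2;63;15;67m[48;2;253;234;43m🬡[0m
[38;2;6;2;13m[48;2;28;7;50m🬝[38;2;5;2;12m[48;2;244;185;39m🬎[38;2;17;4;32m[48;2;254;249;49m🬎[38;2;8;2;17m[48;2;248;215;45m🬂[38;2;85;23;59m[48;2;246;203;44m🬡[38;2;253;227;40m[48;2;10;3;20m🬎[38;2;254;249;49m[48;2;16;4;30m🬂[38;2;254;230;42m[48;2;27;7;27m🬀[38;2;20;5;37m[48;2;5;2;12m🬀[38;2;5;2;12m[48;2;4;2;10m🬂[0m
[38;2;254;243;47m[48;2;68;18;37m🬆[38;2;254;249;49m[48;2;11;3;23m🬂[38;2;227;107;40m[48;2;9;3;19m🬀[38;2;13;4;26m[48;2;4;2;11m🬀[38;2;6;2;13m[48;2;4;2;10m🬀[38;2;4;2;11m[48;2;4;2;10m🬀[38;2;4;2;10m[48;2;4;2;10m [38;2;4;2;10m[48;2;4;2;10m [38;2;4;2;10m[48;2;4;2;10m [38;2;4;2;10m[48;2;4;2;10m [0m
</frame>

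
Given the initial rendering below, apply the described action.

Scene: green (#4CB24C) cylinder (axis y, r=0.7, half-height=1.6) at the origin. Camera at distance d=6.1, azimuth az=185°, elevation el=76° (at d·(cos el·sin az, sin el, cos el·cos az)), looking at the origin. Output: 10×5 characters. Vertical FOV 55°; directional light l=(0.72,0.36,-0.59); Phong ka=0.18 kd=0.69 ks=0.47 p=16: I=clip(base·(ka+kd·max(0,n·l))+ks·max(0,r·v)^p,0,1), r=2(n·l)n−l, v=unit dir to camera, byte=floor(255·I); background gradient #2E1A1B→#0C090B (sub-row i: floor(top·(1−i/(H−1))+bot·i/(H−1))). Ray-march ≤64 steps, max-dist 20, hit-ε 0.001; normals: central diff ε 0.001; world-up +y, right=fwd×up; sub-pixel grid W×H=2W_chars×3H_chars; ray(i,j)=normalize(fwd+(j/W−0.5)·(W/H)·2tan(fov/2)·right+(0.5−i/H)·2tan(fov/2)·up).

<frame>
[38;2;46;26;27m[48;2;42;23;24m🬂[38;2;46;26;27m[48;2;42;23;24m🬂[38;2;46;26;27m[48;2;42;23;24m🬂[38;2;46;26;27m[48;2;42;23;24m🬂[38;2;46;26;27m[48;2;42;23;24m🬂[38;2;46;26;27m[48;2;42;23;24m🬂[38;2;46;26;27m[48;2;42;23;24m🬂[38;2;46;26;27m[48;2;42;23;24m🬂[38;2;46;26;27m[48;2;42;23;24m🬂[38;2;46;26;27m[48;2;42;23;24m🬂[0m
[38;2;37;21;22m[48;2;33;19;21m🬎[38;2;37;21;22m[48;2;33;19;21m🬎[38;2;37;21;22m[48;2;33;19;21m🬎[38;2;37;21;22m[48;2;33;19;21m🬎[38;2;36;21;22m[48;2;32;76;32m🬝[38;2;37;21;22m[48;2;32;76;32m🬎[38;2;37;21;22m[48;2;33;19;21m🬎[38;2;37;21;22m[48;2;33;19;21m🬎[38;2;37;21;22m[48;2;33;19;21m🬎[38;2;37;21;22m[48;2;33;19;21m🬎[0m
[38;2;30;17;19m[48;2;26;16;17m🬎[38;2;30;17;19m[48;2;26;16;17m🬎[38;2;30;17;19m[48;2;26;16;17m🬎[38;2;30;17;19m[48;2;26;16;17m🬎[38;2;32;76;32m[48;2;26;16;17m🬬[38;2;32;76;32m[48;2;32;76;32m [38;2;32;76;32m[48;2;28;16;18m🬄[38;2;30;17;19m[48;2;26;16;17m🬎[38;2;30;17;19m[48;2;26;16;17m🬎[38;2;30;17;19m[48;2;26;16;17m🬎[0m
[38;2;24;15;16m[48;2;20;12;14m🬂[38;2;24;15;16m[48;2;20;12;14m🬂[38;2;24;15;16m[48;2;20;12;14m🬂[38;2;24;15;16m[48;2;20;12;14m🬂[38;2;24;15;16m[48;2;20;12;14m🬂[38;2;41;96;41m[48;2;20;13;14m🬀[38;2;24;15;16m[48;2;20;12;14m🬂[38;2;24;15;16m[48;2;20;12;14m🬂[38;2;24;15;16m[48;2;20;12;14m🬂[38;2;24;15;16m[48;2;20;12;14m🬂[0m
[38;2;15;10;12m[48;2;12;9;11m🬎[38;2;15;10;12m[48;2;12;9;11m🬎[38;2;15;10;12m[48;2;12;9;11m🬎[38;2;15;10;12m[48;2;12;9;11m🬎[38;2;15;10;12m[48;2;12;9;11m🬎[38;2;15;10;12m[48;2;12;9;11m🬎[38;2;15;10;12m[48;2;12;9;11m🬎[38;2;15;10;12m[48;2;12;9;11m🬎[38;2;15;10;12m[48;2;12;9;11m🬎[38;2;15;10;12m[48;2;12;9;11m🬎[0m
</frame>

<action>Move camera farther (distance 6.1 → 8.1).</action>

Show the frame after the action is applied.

<frame>
[38;2;46;26;27m[48;2;42;23;24m🬂[38;2;46;26;27m[48;2;42;23;24m🬂[38;2;46;26;27m[48;2;42;23;24m🬂[38;2;46;26;27m[48;2;42;23;24m🬂[38;2;46;26;27m[48;2;42;23;24m🬂[38;2;46;26;27m[48;2;42;23;24m🬂[38;2;46;26;27m[48;2;42;23;24m🬂[38;2;46;26;27m[48;2;42;23;24m🬂[38;2;46;26;27m[48;2;42;23;24m🬂[38;2;46;26;27m[48;2;42;23;24m🬂[0m
[38;2;37;21;22m[48;2;33;19;21m🬎[38;2;37;21;22m[48;2;33;19;21m🬎[38;2;37;21;22m[48;2;33;19;21m🬎[38;2;37;21;22m[48;2;33;19;21m🬎[38;2;37;21;22m[48;2;33;19;21m🬎[38;2;37;21;22m[48;2;33;19;21m🬎[38;2;37;21;22m[48;2;33;19;21m🬎[38;2;37;21;22m[48;2;33;19;21m🬎[38;2;37;21;22m[48;2;33;19;21m🬎[38;2;37;21;22m[48;2;33;19;21m🬎[0m
[38;2;30;17;19m[48;2;26;16;17m🬎[38;2;30;17;19m[48;2;26;16;17m🬎[38;2;30;17;19m[48;2;26;16;17m🬎[38;2;30;17;19m[48;2;26;16;17m🬎[38;2;30;40;24m[48;2;61;143;61m🬝[38;2;32;76;32m[48;2;13;32;13m🬝[38;2;30;17;19m[48;2;26;16;17m🬎[38;2;30;17;19m[48;2;26;16;17m🬎[38;2;30;17;19m[48;2;26;16;17m🬎[38;2;30;17;19m[48;2;26;16;17m🬎[0m
[38;2;24;15;16m[48;2;20;12;14m🬂[38;2;24;15;16m[48;2;20;12;14m🬂[38;2;24;15;16m[48;2;20;12;14m🬂[38;2;24;15;16m[48;2;20;12;14m🬂[38;2;24;15;16m[48;2;20;12;14m🬂[38;2;41;96;41m[48;2;20;13;14m🬀[38;2;24;15;16m[48;2;20;12;14m🬂[38;2;24;15;16m[48;2;20;12;14m🬂[38;2;24;15;16m[48;2;20;12;14m🬂[38;2;24;15;16m[48;2;20;12;14m🬂[0m
[38;2;15;10;12m[48;2;12;9;11m🬎[38;2;15;10;12m[48;2;12;9;11m🬎[38;2;15;10;12m[48;2;12;9;11m🬎[38;2;15;10;12m[48;2;12;9;11m🬎[38;2;15;10;12m[48;2;12;9;11m🬎[38;2;15;10;12m[48;2;12;9;11m🬎[38;2;15;10;12m[48;2;12;9;11m🬎[38;2;15;10;12m[48;2;12;9;11m🬎[38;2;15;10;12m[48;2;12;9;11m🬎[38;2;15;10;12m[48;2;12;9;11m🬎[0m
</frame>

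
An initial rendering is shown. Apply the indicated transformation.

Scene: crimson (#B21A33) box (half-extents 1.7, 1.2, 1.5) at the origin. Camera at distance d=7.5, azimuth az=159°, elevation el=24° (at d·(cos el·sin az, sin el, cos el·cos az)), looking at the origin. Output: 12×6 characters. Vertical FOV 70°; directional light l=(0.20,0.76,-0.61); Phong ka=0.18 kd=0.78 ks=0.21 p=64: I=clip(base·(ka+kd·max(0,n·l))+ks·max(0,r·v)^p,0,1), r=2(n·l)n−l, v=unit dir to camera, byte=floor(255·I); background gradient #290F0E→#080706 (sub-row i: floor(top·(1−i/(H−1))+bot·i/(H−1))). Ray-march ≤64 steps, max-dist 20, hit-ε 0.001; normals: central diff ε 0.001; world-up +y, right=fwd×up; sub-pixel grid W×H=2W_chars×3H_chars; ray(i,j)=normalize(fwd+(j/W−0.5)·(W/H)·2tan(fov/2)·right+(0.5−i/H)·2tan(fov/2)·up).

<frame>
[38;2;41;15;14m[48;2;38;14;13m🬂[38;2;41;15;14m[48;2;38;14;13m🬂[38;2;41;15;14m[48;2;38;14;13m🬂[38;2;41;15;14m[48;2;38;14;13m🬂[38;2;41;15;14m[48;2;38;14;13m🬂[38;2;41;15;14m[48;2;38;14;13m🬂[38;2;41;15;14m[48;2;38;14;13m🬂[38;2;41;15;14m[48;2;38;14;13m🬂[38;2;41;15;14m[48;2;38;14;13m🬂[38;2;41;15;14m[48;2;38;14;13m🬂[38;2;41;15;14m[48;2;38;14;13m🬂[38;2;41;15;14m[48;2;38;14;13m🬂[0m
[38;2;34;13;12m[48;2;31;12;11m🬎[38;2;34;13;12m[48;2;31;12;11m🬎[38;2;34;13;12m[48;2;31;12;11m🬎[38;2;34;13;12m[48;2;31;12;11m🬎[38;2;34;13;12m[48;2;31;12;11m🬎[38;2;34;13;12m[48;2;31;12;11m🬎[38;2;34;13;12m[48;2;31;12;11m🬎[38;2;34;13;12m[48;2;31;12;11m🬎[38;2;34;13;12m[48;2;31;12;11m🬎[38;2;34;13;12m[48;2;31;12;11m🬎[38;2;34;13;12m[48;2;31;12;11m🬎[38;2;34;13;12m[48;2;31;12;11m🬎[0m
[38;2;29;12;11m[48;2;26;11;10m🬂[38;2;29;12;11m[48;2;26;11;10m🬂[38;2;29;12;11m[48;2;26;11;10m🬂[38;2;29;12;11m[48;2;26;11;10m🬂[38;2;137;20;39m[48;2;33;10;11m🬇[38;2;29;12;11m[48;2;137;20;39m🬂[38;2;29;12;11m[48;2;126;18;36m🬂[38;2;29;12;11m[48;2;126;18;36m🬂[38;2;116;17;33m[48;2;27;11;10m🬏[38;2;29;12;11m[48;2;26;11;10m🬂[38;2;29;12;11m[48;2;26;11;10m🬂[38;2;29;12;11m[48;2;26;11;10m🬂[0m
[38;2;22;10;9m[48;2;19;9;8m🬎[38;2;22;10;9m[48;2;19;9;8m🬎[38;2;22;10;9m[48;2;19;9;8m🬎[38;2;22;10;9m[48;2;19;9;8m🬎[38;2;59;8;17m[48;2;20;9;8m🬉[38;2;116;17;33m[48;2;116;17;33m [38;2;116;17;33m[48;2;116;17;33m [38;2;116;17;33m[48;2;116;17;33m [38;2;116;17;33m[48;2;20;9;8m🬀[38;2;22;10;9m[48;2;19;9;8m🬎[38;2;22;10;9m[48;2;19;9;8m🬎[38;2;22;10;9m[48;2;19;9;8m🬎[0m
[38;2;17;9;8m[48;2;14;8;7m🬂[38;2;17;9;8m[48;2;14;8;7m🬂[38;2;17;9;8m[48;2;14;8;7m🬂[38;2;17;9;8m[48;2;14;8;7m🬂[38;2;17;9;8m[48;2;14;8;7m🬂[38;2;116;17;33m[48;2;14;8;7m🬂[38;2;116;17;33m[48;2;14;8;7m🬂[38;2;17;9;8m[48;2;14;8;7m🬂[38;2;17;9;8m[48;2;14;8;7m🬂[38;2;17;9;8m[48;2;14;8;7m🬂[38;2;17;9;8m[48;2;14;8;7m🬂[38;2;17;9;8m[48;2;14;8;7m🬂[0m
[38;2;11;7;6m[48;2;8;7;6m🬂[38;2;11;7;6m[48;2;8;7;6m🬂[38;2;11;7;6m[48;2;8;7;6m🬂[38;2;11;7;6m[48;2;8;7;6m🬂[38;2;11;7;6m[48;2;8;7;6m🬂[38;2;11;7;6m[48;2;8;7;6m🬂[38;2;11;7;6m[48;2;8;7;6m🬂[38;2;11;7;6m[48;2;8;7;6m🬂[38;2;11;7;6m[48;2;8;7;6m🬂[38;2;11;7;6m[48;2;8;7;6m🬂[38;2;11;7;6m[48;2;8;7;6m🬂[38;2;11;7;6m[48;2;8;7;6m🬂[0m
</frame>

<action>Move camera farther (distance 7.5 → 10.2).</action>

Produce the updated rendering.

<frame>
[38;2;41;15;14m[48;2;38;14;13m🬂[38;2;41;15;14m[48;2;38;14;13m🬂[38;2;41;15;14m[48;2;38;14;13m🬂[38;2;41;15;14m[48;2;38;14;13m🬂[38;2;41;15;14m[48;2;38;14;13m🬂[38;2;41;15;14m[48;2;38;14;13m🬂[38;2;41;15;14m[48;2;38;14;13m🬂[38;2;41;15;14m[48;2;38;14;13m🬂[38;2;41;15;14m[48;2;38;14;13m🬂[38;2;41;15;14m[48;2;38;14;13m🬂[38;2;41;15;14m[48;2;38;14;13m🬂[38;2;41;15;14m[48;2;38;14;13m🬂[0m
[38;2;34;13;12m[48;2;31;12;11m🬎[38;2;34;13;12m[48;2;31;12;11m🬎[38;2;34;13;12m[48;2;31;12;11m🬎[38;2;34;13;12m[48;2;31;12;11m🬎[38;2;34;13;12m[48;2;31;12;11m🬎[38;2;34;13;12m[48;2;31;12;11m🬎[38;2;34;13;12m[48;2;31;12;11m🬎[38;2;34;13;12m[48;2;31;12;11m🬎[38;2;34;13;12m[48;2;31;12;11m🬎[38;2;34;13;12m[48;2;31;12;11m🬎[38;2;34;13;12m[48;2;31;12;11m🬎[38;2;34;13;12m[48;2;31;12;11m🬎[0m
[38;2;29;12;11m[48;2;26;11;10m🬂[38;2;29;12;11m[48;2;26;11;10m🬂[38;2;29;12;11m[48;2;26;11;10m🬂[38;2;29;12;11m[48;2;26;11;10m🬂[38;2;29;12;11m[48;2;26;11;10m🬂[38;2;28;11;10m[48;2;137;20;39m🬎[38;2;29;12;11m[48;2;137;20;39m🬂[38;2;28;11;10m[48;2;126;18;36m🬎[38;2;29;12;11m[48;2;26;11;10m🬂[38;2;29;12;11m[48;2;26;11;10m🬂[38;2;29;12;11m[48;2;26;11;10m🬂[38;2;29;12;11m[48;2;26;11;10m🬂[0m
[38;2;22;10;9m[48;2;19;9;8m🬎[38;2;22;10;9m[48;2;19;9;8m🬎[38;2;22;10;9m[48;2;19;9;8m🬎[38;2;22;10;9m[48;2;19;9;8m🬎[38;2;22;10;9m[48;2;19;9;8m🬎[38;2;116;17;33m[48;2;45;8;14m▐[38;2;116;17;33m[48;2;116;17;33m [38;2;116;17;33m[48;2;20;9;8m🬄[38;2;22;10;9m[48;2;19;9;8m🬎[38;2;22;10;9m[48;2;19;9;8m🬎[38;2;22;10;9m[48;2;19;9;8m🬎[38;2;22;10;9m[48;2;19;9;8m🬎[0m
[38;2;17;9;8m[48;2;14;8;7m🬂[38;2;17;9;8m[48;2;14;8;7m🬂[38;2;17;9;8m[48;2;14;8;7m🬂[38;2;17;9;8m[48;2;14;8;7m🬂[38;2;17;9;8m[48;2;14;8;7m🬂[38;2;17;9;8m[48;2;14;8;7m🬂[38;2;17;9;8m[48;2;14;8;7m🬂[38;2;17;9;8m[48;2;14;8;7m🬂[38;2;17;9;8m[48;2;14;8;7m🬂[38;2;17;9;8m[48;2;14;8;7m🬂[38;2;17;9;8m[48;2;14;8;7m🬂[38;2;17;9;8m[48;2;14;8;7m🬂[0m
[38;2;11;7;6m[48;2;8;7;6m🬂[38;2;11;7;6m[48;2;8;7;6m🬂[38;2;11;7;6m[48;2;8;7;6m🬂[38;2;11;7;6m[48;2;8;7;6m🬂[38;2;11;7;6m[48;2;8;7;6m🬂[38;2;11;7;6m[48;2;8;7;6m🬂[38;2;11;7;6m[48;2;8;7;6m🬂[38;2;11;7;6m[48;2;8;7;6m🬂[38;2;11;7;6m[48;2;8;7;6m🬂[38;2;11;7;6m[48;2;8;7;6m🬂[38;2;11;7;6m[48;2;8;7;6m🬂[38;2;11;7;6m[48;2;8;7;6m🬂[0m
</frame>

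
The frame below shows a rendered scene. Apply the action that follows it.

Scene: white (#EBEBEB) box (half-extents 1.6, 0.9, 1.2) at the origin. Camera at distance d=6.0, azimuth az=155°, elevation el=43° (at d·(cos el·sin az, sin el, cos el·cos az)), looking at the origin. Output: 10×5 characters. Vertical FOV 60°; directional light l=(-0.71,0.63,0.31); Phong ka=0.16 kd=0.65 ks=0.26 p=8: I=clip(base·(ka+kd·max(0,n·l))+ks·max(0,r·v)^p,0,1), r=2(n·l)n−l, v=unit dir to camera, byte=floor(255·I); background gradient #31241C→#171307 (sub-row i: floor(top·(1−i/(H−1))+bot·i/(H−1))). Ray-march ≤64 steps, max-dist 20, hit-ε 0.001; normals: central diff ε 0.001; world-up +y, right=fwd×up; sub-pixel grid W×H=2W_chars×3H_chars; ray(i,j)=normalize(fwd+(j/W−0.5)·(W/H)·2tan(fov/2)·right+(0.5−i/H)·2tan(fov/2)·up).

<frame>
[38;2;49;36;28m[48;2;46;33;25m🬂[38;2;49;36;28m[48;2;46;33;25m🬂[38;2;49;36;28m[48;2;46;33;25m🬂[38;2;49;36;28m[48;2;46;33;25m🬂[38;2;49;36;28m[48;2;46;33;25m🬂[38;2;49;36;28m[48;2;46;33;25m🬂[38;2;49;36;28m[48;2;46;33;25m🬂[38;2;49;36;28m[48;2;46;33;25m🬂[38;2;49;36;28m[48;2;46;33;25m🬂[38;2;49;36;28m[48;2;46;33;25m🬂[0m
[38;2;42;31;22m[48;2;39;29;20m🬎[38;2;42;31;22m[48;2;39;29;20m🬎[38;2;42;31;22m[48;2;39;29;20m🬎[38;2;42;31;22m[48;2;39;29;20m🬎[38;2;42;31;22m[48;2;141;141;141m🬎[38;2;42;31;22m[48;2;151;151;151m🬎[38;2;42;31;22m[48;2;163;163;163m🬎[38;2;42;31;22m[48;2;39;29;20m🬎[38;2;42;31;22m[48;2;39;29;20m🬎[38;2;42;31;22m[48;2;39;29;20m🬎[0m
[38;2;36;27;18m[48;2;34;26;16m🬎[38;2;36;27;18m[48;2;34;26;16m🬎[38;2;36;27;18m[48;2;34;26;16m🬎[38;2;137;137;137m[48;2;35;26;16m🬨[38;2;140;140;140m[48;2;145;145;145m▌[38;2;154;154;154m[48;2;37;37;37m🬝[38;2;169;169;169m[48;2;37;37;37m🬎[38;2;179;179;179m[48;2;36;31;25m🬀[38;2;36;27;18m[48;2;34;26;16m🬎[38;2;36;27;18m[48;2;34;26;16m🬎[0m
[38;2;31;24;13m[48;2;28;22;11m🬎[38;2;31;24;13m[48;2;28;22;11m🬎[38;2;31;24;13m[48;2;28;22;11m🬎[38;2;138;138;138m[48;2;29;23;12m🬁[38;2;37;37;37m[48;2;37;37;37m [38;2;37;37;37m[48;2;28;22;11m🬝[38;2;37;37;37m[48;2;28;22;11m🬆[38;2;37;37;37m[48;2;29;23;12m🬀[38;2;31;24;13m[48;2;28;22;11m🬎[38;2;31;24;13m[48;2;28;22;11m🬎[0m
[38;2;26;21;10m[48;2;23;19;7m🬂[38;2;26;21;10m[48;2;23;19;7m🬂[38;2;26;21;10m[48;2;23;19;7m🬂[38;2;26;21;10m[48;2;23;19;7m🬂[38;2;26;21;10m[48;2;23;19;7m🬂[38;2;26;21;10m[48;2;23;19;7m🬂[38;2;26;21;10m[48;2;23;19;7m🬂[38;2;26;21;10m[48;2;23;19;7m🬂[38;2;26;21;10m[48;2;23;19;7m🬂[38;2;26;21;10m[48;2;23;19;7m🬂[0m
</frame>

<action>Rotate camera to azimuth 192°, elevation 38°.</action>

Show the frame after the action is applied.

<frame>
[38;2;49;36;28m[48;2;46;33;25m🬂[38;2;49;36;28m[48;2;46;33;25m🬂[38;2;49;36;28m[48;2;46;33;25m🬂[38;2;49;36;28m[48;2;46;33;25m🬂[38;2;49;36;28m[48;2;46;33;25m🬂[38;2;49;36;28m[48;2;46;33;25m🬂[38;2;49;36;28m[48;2;46;33;25m🬂[38;2;49;36;28m[48;2;46;33;25m🬂[38;2;49;36;28m[48;2;46;33;25m🬂[38;2;49;36;28m[48;2;46;33;25m🬂[0m
[38;2;42;31;22m[48;2;39;29;20m🬎[38;2;42;31;22m[48;2;39;29;20m🬎[38;2;42;31;22m[48;2;39;29;20m🬎[38;2;41;31;22m[48;2;133;133;133m🬝[38;2;42;31;22m[48;2;133;133;133m🬎[38;2;42;31;22m[48;2;133;133;133m🬎[38;2;42;31;22m[48;2;134;134;134m🬎[38;2;42;31;22m[48;2;39;29;20m🬎[38;2;42;31;22m[48;2;39;29;20m🬎[38;2;42;31;22m[48;2;39;29;20m🬎[0m
[38;2;36;27;18m[48;2;34;26;16m🬎[38;2;36;27;18m[48;2;34;26;16m🬎[38;2;36;27;18m[48;2;34;26;16m🬎[38;2;133;133;133m[48;2;37;37;37m🬎[38;2;133;133;133m[48;2;37;37;37m🬎[38;2;133;133;133m[48;2;37;37;37m🬎[38;2;135;135;135m[48;2;37;37;37m🬬[38;2;138;138;138m[48;2;36;27;17m🬏[38;2;36;27;18m[48;2;34;26;16m🬎[38;2;36;27;18m[48;2;34;26;16m🬎[0m
[38;2;31;24;13m[48;2;28;22;11m🬎[38;2;31;24;13m[48;2;28;22;11m🬎[38;2;31;24;13m[48;2;28;22;11m🬎[38;2;37;37;37m[48;2;28;22;11m🬎[38;2;37;37;37m[48;2;28;22;11m🬎[38;2;37;37;37m[48;2;28;22;11m🬬[38;2;37;37;37m[48;2;37;37;37m [38;2;31;24;13m[48;2;28;22;11m🬎[38;2;31;24;13m[48;2;28;22;11m🬎[38;2;31;24;13m[48;2;28;22;11m🬎[0m
[38;2;26;21;10m[48;2;23;19;7m🬂[38;2;26;21;10m[48;2;23;19;7m🬂[38;2;26;21;10m[48;2;23;19;7m🬂[38;2;26;21;10m[48;2;23;19;7m🬂[38;2;26;21;10m[48;2;23;19;7m🬂[38;2;26;21;10m[48;2;23;19;7m🬂[38;2;26;21;10m[48;2;23;19;7m🬂[38;2;26;21;10m[48;2;23;19;7m🬂[38;2;26;21;10m[48;2;23;19;7m🬂[38;2;26;21;10m[48;2;23;19;7m🬂[0m
</frame>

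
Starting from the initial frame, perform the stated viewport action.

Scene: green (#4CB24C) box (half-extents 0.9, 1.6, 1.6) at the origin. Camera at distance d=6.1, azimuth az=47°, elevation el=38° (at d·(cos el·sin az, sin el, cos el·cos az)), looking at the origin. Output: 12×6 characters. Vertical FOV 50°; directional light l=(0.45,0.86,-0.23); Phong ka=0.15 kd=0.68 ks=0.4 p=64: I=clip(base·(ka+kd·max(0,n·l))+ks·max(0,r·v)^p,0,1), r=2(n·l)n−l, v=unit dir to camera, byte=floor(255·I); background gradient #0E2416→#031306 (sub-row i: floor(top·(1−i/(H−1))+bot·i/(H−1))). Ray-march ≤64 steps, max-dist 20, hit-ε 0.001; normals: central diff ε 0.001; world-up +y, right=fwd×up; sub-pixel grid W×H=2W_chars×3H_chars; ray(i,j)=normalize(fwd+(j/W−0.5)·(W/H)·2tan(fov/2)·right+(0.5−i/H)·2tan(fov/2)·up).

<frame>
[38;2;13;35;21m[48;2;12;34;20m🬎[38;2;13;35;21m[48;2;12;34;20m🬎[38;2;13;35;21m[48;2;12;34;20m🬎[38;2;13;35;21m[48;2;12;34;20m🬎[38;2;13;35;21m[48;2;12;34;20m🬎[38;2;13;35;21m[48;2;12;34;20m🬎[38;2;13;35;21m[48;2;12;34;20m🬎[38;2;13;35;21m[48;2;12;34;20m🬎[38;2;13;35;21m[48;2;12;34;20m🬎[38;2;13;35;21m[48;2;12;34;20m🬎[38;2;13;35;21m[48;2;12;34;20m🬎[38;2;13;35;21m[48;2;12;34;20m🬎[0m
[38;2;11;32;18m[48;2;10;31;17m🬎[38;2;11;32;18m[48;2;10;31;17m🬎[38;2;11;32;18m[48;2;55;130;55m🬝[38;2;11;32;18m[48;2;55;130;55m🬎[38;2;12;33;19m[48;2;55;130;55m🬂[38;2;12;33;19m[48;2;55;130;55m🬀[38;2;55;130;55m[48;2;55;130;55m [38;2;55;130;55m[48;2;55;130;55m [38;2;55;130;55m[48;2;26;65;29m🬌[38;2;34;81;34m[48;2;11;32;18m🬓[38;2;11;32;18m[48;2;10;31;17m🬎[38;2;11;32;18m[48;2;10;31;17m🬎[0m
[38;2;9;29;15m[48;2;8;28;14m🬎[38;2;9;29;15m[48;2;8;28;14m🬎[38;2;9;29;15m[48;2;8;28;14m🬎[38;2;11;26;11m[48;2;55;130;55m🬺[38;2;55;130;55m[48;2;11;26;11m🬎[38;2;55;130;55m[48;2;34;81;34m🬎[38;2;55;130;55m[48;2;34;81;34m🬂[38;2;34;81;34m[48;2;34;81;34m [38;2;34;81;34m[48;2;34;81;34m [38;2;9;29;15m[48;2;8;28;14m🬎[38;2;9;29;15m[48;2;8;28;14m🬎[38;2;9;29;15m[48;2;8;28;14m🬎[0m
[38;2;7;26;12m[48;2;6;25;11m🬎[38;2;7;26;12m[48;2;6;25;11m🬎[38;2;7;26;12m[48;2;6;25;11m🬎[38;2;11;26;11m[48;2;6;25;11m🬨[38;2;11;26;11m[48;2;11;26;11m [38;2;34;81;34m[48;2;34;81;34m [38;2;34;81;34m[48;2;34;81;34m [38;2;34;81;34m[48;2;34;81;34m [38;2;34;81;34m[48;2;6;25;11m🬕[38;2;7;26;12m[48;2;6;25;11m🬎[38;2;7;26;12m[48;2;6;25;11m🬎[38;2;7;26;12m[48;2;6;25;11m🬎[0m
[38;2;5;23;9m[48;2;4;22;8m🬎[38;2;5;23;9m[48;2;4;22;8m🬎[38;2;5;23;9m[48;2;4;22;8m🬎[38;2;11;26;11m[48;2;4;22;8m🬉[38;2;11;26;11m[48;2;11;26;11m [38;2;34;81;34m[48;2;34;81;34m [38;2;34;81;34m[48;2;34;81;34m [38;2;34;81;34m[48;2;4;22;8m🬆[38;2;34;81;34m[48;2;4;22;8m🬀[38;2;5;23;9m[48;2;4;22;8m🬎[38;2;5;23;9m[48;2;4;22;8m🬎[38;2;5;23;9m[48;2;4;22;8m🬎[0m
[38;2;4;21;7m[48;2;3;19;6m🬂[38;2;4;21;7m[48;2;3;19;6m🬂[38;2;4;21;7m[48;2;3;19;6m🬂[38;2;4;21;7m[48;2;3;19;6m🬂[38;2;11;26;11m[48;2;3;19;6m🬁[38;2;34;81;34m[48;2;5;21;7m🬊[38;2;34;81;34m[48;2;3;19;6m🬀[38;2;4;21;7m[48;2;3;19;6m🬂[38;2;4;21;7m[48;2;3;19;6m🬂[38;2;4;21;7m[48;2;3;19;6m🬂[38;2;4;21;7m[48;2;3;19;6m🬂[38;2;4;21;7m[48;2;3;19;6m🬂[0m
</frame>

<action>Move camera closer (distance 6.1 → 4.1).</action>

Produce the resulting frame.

<frame>
[38;2;13;35;21m[48;2;55;130;55m🬎[38;2;13;35;21m[48;2;55;130;55m🬎[38;2;13;35;21m[48;2;55;130;55m🬆[38;2;14;36;22m[48;2;55;130;55m🬂[38;2;14;36;22m[48;2;55;130;55m🬂[38;2;55;130;55m[48;2;55;130;55m [38;2;55;130;55m[48;2;55;130;55m [38;2;55;130;55m[48;2;55;130;55m [38;2;55;130;55m[48;2;55;130;55m [38;2;55;130;55m[48;2;34;81;34m🬝[38;2;26;63;29m[48;2;55;130;55m🬸[38;2;13;35;21m[48;2;12;34;20m🬎[0m
[38;2;10;28;13m[48;2;55;130;55m🬺[38;2;55;130;55m[48;2;11;26;11m🬊[38;2;55;130;55m[48;2;55;130;55m [38;2;55;130;55m[48;2;55;130;55m [38;2;55;130;55m[48;2;55;130;55m [38;2;55;130;55m[48;2;34;81;34m🬝[38;2;55;130;55m[48;2;34;81;34m🬎[38;2;55;130;55m[48;2;34;81;34m🬂[38;2;34;81;34m[48;2;34;81;34m [38;2;34;81;34m[48;2;34;81;34m [38;2;34;81;34m[48;2;10;31;17m🬕[38;2;11;32;18m[48;2;10;31;17m🬎[0m
[38;2;9;29;15m[48;2;8;28;14m🬎[38;2;11;26;11m[48;2;11;26;11m [38;2;11;26;11m[48;2;55;130;55m🬺[38;2;42;100;42m[48;2;11;26;11m🬬[38;2;55;130;55m[48;2;34;81;34m🬀[38;2;34;81;34m[48;2;34;81;34m [38;2;34;81;34m[48;2;34;81;34m [38;2;34;81;34m[48;2;34;81;34m [38;2;34;81;34m[48;2;34;81;34m [38;2;34;81;34m[48;2;34;81;34m [38;2;34;81;34m[48;2;8;28;14m🬄[38;2;9;29;15m[48;2;8;28;14m🬎[0m
[38;2;7;26;12m[48;2;6;25;11m🬎[38;2;11;26;11m[48;2;6;25;11m🬉[38;2;11;26;11m[48;2;11;26;11m [38;2;11;26;11m[48;2;34;81;34m▌[38;2;34;81;34m[48;2;34;81;34m [38;2;34;81;34m[48;2;34;81;34m [38;2;34;81;34m[48;2;34;81;34m [38;2;34;81;34m[48;2;34;81;34m [38;2;34;81;34m[48;2;34;81;34m [38;2;34;81;34m[48;2;6;25;11m🬝[38;2;7;26;12m[48;2;6;25;11m🬎[38;2;7;26;12m[48;2;6;25;11m🬎[0m
[38;2;5;23;9m[48;2;4;22;8m🬎[38;2;5;23;9m[48;2;4;22;8m🬎[38;2;11;26;11m[48;2;4;22;8m🬬[38;2;11;26;11m[48;2;34;81;34m🬺[38;2;34;81;34m[48;2;34;81;34m [38;2;34;81;34m[48;2;34;81;34m [38;2;34;81;34m[48;2;34;81;34m [38;2;34;81;34m[48;2;34;81;34m [38;2;34;81;34m[48;2;4;22;8m🬝[38;2;34;81;34m[48;2;4;22;8m🬀[38;2;5;23;9m[48;2;4;22;8m🬎[38;2;5;23;9m[48;2;4;22;8m🬎[0m
[38;2;4;21;7m[48;2;3;19;6m🬂[38;2;4;21;7m[48;2;3;19;6m🬂[38;2;11;26;11m[48;2;3;19;6m🬁[38;2;11;26;11m[48;2;3;19;6m🬬[38;2;34;81;34m[48;2;11;26;11m🬬[38;2;34;81;34m[48;2;34;81;34m [38;2;34;81;34m[48;2;34;81;34m [38;2;34;81;34m[48;2;3;19;6m🬆[38;2;4;21;7m[48;2;3;19;6m🬂[38;2;4;21;7m[48;2;3;19;6m🬂[38;2;4;21;7m[48;2;3;19;6m🬂[38;2;4;21;7m[48;2;3;19;6m🬂[0m
</frame>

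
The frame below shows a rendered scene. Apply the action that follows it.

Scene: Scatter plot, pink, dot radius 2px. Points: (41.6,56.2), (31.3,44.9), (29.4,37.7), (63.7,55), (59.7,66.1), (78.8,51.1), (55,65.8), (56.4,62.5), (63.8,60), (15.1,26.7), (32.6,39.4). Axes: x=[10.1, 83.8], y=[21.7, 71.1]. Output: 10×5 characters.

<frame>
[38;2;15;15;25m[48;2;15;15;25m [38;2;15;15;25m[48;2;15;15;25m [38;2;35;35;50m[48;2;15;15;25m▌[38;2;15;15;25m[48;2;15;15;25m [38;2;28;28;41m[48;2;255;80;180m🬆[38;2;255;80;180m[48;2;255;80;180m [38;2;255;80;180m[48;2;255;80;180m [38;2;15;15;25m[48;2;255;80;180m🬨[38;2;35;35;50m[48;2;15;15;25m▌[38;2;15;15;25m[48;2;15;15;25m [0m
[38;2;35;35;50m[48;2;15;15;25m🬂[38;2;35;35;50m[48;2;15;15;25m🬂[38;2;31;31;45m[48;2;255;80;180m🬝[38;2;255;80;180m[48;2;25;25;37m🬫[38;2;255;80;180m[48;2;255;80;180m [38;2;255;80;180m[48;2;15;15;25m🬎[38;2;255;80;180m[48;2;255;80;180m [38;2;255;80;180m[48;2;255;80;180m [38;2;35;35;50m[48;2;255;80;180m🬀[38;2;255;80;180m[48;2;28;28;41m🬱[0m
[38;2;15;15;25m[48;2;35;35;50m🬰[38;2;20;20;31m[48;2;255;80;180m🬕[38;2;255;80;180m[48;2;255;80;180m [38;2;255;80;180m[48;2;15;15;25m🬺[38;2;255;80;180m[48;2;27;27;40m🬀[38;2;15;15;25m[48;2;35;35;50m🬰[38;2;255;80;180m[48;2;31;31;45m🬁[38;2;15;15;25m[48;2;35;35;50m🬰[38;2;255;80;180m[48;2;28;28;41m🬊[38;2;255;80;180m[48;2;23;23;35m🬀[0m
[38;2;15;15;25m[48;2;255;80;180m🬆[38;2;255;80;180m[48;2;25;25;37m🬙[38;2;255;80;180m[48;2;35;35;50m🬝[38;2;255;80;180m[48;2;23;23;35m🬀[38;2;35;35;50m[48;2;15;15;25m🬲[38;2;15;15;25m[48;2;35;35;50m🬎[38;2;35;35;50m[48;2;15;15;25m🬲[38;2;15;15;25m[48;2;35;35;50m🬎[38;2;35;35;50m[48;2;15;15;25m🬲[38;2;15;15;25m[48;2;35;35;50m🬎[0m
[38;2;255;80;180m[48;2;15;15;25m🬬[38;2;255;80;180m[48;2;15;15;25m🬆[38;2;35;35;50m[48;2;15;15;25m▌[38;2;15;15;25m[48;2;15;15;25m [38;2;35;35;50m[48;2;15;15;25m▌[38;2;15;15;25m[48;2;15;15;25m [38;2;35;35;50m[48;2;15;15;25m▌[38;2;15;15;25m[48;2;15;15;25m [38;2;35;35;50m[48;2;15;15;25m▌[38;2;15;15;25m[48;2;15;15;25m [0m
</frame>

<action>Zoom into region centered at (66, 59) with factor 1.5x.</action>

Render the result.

<frame>
[38;2;15;15;25m[48;2;15;15;25m [38;2;15;15;25m[48;2;15;15;25m [38;2;27;27;40m[48;2;255;80;180m🬝[38;2;15;15;25m[48;2;255;80;180m🬆[38;2;23;23;35m[48;2;255;80;180m🬬[38;2;15;15;25m[48;2;15;15;25m [38;2;35;35;50m[48;2;15;15;25m▌[38;2;15;15;25m[48;2;15;15;25m [38;2;35;35;50m[48;2;15;15;25m▌[38;2;15;15;25m[48;2;15;15;25m [0m
[38;2;35;35;50m[48;2;15;15;25m🬂[38;2;25;25;37m[48;2;255;80;180m🬕[38;2;255;80;180m[48;2;255;80;180m [38;2;255;80;180m[48;2;255;80;180m [38;2;255;80;180m[48;2;15;15;25m🬴[38;2;35;35;50m[48;2;15;15;25m🬂[38;2;35;35;50m[48;2;15;15;25m🬕[38;2;35;35;50m[48;2;15;15;25m🬂[38;2;35;35;50m[48;2;15;15;25m🬕[38;2;35;35;50m[48;2;15;15;25m🬂[0m
[38;2;255;80;180m[48;2;15;15;25m🬺[38;2;23;23;35m[48;2;255;80;180m🬬[38;2;255;80;180m[48;2;28;28;41m🬊[38;2;255;80;180m[48;2;35;35;50m🬸[38;2;255;80;180m[48;2;255;80;180m [38;2;255;80;180m[48;2;25;25;37m🬐[38;2;35;35;50m[48;2;15;15;25m🬛[38;2;23;23;35m[48;2;255;80;180m🬬[38;2;35;35;50m[48;2;15;15;25m🬛[38;2;15;15;25m[48;2;35;35;50m🬰[0m
[38;2;255;80;180m[48;2;28;28;41m🬆[38;2;15;15;25m[48;2;35;35;50m🬎[38;2;35;35;50m[48;2;15;15;25m🬲[38;2;23;23;35m[48;2;255;80;180m🬺[38;2;255;80;180m[48;2;28;28;41m🬆[38;2;15;15;25m[48;2;35;35;50m🬎[38;2;35;35;50m[48;2;255;80;180m🬐[38;2;255;80;180m[48;2;255;80;180m [38;2;27;27;40m[48;2;255;80;180m🬸[38;2;15;15;25m[48;2;35;35;50m🬎[0m
[38;2;15;15;25m[48;2;15;15;25m [38;2;15;15;25m[48;2;15;15;25m [38;2;35;35;50m[48;2;15;15;25m▌[38;2;15;15;25m[48;2;15;15;25m [38;2;35;35;50m[48;2;15;15;25m▌[38;2;15;15;25m[48;2;15;15;25m [38;2;35;35;50m[48;2;15;15;25m▌[38;2;255;80;180m[48;2;15;15;25m🬀[38;2;35;35;50m[48;2;15;15;25m▌[38;2;15;15;25m[48;2;15;15;25m [0m
</frame>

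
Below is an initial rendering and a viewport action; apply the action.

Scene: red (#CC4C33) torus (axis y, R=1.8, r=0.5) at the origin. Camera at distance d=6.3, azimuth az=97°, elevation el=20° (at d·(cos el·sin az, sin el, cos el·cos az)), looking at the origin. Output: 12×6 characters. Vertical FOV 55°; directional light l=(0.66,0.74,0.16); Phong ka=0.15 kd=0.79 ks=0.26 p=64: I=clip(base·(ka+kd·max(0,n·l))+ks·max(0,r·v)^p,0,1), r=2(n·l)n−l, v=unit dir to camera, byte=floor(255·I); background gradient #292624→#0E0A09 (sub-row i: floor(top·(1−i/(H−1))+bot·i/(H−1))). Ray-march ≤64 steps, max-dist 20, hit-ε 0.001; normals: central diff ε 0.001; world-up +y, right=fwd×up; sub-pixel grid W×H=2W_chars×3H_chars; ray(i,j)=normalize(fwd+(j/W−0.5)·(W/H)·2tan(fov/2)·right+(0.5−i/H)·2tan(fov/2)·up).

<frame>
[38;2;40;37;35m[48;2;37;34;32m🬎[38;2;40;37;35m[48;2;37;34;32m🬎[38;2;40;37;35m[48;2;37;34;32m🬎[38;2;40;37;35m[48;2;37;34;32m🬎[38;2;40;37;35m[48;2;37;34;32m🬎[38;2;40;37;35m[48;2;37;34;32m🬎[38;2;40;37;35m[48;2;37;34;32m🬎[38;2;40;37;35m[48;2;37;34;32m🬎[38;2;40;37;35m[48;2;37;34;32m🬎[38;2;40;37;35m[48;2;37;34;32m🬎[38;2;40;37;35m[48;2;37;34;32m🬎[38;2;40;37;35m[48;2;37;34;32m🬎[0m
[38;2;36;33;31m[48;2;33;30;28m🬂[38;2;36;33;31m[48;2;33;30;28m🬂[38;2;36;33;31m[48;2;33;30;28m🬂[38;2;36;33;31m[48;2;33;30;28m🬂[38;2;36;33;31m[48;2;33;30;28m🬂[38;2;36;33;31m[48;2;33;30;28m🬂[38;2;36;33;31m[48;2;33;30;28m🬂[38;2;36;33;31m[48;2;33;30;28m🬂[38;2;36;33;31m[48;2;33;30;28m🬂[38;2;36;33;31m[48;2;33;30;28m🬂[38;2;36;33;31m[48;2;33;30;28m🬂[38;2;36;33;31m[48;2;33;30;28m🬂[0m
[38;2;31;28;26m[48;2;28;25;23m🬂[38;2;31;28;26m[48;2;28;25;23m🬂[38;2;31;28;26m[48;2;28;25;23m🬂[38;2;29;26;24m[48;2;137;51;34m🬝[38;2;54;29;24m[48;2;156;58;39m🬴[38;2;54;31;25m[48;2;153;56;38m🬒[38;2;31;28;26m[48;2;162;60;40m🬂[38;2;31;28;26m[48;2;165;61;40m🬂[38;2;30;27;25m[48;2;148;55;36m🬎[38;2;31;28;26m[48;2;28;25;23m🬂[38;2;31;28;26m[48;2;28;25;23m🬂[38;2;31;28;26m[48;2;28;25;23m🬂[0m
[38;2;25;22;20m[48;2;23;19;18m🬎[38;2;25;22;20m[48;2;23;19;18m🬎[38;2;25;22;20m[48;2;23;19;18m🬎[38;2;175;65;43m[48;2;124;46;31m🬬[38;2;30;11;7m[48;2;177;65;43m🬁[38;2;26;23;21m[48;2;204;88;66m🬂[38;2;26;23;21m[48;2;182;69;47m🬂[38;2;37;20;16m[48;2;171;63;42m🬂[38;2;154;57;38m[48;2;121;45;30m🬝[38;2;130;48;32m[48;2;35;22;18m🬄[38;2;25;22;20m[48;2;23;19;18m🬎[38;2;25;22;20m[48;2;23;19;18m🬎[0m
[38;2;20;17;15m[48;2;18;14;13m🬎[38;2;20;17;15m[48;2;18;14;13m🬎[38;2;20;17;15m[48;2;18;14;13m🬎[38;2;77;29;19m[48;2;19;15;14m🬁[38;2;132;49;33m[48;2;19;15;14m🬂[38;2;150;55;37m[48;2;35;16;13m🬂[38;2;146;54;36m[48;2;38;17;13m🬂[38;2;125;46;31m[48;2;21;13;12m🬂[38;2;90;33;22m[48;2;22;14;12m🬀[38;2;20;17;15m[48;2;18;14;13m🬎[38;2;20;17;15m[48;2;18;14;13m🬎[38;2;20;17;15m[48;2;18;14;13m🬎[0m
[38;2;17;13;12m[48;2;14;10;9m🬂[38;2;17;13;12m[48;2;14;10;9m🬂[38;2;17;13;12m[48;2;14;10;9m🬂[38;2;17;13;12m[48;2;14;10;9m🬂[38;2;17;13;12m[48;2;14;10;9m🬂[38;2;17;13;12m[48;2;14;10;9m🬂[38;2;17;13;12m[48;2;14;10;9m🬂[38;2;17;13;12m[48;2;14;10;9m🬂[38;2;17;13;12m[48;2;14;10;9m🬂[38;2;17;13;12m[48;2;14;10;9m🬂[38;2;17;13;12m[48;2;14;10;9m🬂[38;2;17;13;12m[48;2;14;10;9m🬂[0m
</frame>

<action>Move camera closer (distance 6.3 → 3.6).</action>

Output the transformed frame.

<frame>
[38;2;40;37;35m[48;2;37;34;32m🬎[38;2;40;37;35m[48;2;37;34;32m🬎[38;2;40;37;35m[48;2;37;34;32m🬎[38;2;40;37;35m[48;2;37;34;32m🬎[38;2;40;37;35m[48;2;37;34;32m🬎[38;2;40;37;35m[48;2;37;34;32m🬎[38;2;40;37;35m[48;2;37;34;32m🬎[38;2;40;37;35m[48;2;37;34;32m🬎[38;2;40;37;35m[48;2;37;34;32m🬎[38;2;40;37;35m[48;2;37;34;32m🬎[38;2;40;37;35m[48;2;37;34;32m🬎[38;2;40;37;35m[48;2;37;34;32m🬎[0m
[38;2;36;33;31m[48;2;33;30;28m🬂[38;2;36;33;31m[48;2;33;30;28m🬂[38;2;36;33;31m[48;2;33;30;28m🬂[38;2;36;33;31m[48;2;33;30;28m🬂[38;2;36;33;31m[48;2;33;30;28m🬂[38;2;36;33;31m[48;2;33;30;28m🬂[38;2;36;33;31m[48;2;33;30;28m🬂[38;2;36;33;31m[48;2;33;30;28m🬂[38;2;36;33;31m[48;2;33;30;28m🬂[38;2;36;33;31m[48;2;33;30;28m🬂[38;2;36;33;31m[48;2;33;30;28m🬂[38;2;36;33;31m[48;2;33;30;28m🬂[0m
[38;2;30;27;25m[48;2;164;61;41m🬎[38;2;31;28;26m[48;2;133;49;33m🬂[38;2;51;24;18m[48;2;123;45;30m🬮[38;2;127;47;31m[48;2;48;18;11m🬎[38;2;141;52;35m[48;2;61;22;15m🬎[38;2;160;59;39m[48;2;72;27;17m🬎[38;2;174;64;43m[48;2;86;31;21m🬎[38;2;180;66;44m[48;2;106;39;26m🬎[38;2;173;64;43m[48;2;119;44;29m🬎[38;2;157;58;39m[48;2;117;43;29m🬎[38;2;31;28;26m[48;2;138;51;34m🬂[38;2;30;27;25m[48;2;148;55;36m🬊[0m
[38;2;174;64;43m[48;2;186;69;46m🬂[38;2;150;56;37m[48;2;181;67;45m🬂[38;2;26;23;21m[48;2;161;59;39m🬁[38;2;30;11;7m[48;2;161;60;39m🬂[38;2;28;17;14m[48;2;150;55;37m🬂[38;2;25;22;20m[48;2;149;55;37m🬊[38;2;25;22;20m[48;2;168;62;42m🬎[38;2;26;23;21m[48;2;144;53;35m🬂[38;2;41;15;10m[48;2;154;57;38m🬂[38;2;46;24;18m[48;2;161;60;39m🬂[38;2;138;51;34m[48;2;165;61;41m🬂[38;2;155;57;38m[48;2;164;61;40m🬂[0m
[38;2;187;69;46m[48;2;175;65;43m🬎[38;2;190;70;47m[48;2;185;68;46m🬎[38;2;191;71;47m[48;2;189;70;47m🬌[38;2;188;69;46m[48;2;191;71;48m🬒[38;2;192;74;51m[48;2;254;135;112m🬝[38;2;186;69;46m[48;2;247;139;116m🬎[38;2;184;68;45m[48;2;200;83;60m🬬[38;2;181;67;45m[48;2;184;68;46m🬡[38;2;180;67;45m[48;2;178;66;44m🬛[38;2;177;65;44m[48;2;173;64;43m🬎[38;2;172;64;42m[48;2;165;61;41m🬎[38;2;164;61;41m[48;2;153;56;38m🬆[0m
[38;2;139;51;34m[48;2;14;10;9m🬎[38;2;167;62;41m[48;2;133;49;33m🬎[38;2;175;65;43m[48;2;152;56;37m🬎[38;2;179;66;44m[48;2;159;59;39m🬎[38;2;179;66;44m[48;2;162;60;40m🬎[38;2;179;67;44m[48;2;162;60;40m🬎[38;2;176;65;44m[48;2;160;59;40m🬎[38;2;173;64;43m[48;2;156;57;38m🬎[38;2;168;62;41m[48;2;149;55;36m🬎[38;2;160;59;40m[48;2;137;51;34m🬎[38;2;148;55;36m[48;2;119;44;29m🬎[38;2;120;44;29m[48;2;14;10;9m🬝[0m
</frame>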